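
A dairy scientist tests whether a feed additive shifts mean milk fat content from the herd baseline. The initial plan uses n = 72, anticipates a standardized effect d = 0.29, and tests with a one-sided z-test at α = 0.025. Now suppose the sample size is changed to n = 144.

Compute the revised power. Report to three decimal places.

Power ≈ 0.936

With n = 144: δ = d·√n = 0.29 × √144 = 3.4800. Critical value z_{0.025} = 1.960.
Revised power = P(Z > 1.960 − δ) = Φ(1.520) = 0.9357.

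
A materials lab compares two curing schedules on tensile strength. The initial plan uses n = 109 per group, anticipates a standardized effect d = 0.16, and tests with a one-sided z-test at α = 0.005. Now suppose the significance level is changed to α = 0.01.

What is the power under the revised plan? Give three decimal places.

Power ≈ 0.126

δ = d·√(n/2) = 0.16 × √(109/2) = 1.1812 (unchanged). New critical value: z_{0.01} = 2.326.
Revised power = P(Z > 2.326 − δ) = Φ(-1.145) = 0.1261.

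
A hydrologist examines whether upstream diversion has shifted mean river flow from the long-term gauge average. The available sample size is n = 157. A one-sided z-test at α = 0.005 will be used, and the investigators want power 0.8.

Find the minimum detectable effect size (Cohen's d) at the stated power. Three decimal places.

d ≈ 0.273

Need Φ(δ − 2.576) = 0.8, so δ = 2.576 + 0.842 = 3.417.
δ = d·√n ⇒ d = δ/√n = 3.417/√157 = 0.2727.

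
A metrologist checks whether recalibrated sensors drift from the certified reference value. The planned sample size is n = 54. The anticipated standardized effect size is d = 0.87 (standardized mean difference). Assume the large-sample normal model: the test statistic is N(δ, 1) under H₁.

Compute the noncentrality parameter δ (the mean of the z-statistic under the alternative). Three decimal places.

The noncentrality parameter scales effect size by the design's sample-size factor: δ = d·√n = 0.87 × √54 = 6.3932

δ ≈ 6.393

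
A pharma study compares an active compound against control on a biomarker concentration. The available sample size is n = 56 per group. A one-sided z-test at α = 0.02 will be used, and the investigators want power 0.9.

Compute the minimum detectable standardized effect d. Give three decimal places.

Required noncentrality: δ = z_{0.02} + z_{0.10} = 2.054 + 1.282 = 3.335.
δ = d·√(n/2) ⇒ d = δ/√(n/2) = 3.335/√(56/2) = 0.6303.

d ≈ 0.630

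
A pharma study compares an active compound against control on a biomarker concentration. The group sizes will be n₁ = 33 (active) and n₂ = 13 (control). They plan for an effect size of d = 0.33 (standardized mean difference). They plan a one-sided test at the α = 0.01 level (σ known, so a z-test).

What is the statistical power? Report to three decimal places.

Noncentrality parameter: δ = d / √(1/n₁ + 1/n₂) = 0.33 / √(1/33 + 1/13) = 1.0078
One-sided α = 0.01 → critical value z_{0.01} = 2.326.
Power = P(Z > 2.326 − δ) = Φ(-1.319) = 0.0937.

Power ≈ 0.094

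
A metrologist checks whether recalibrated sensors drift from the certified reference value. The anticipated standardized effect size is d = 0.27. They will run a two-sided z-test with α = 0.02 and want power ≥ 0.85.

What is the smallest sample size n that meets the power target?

For power 0.85 need Φ(δ − z_{0.01}) = 0.85, so δ = z_{0.01} + z_{0.15} = 2.326 + 1.036 = 3.363.
(Ignoring the negligible lower-tail rejection probability gives the usual closed-form inversion.)
δ = d·√n ⇒ n = (δ/d)² = (3.363 / 0.27)² = 155.12.
Rounding up, n = 156.

n = 156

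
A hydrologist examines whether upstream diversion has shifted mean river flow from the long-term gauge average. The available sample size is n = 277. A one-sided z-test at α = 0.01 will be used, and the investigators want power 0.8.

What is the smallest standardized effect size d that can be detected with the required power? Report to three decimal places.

Need Φ(δ − 2.326) = 0.8, so δ = 2.326 + 0.842 = 3.168.
δ = d·√n ⇒ d = δ/√n = 3.168/√277 = 0.1903.

d ≈ 0.190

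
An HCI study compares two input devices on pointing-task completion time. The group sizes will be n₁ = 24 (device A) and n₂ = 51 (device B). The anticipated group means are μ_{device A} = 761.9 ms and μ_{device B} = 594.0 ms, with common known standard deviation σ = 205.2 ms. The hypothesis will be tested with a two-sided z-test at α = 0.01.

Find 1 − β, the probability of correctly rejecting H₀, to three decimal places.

Standardized effect: d = |μ_{device A} − μ_{device B}| / σ = |761.9 − 594.0| / 205.2 = 0.8182
Noncentrality parameter: λ = d / √(1/n₁ + 1/n₂) = 0.8182 / √(1/24 + 1/51) = 3.3055
Two-sided α = 0.01 → critical value z_{0.005} = 2.576.
Power = Φ(λ − 2.576) + Φ(−λ − 2.576) = Φ(0.730) + Φ(-5.881) = 0.7672 + 0.0000 = 0.7672.

Power ≈ 0.767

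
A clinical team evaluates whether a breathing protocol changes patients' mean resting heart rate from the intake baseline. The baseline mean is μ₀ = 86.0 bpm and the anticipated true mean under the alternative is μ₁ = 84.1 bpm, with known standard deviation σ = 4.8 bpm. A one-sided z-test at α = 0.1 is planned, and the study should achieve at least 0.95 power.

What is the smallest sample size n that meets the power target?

n = 55

Standardized effect: d = |μ₁ − μ₀| / σ = |84.1 − 86.0| / 4.8 = 0.3958
Set Φ(δ − 1.282) = 0.95; then δ − 1.282 = Φ⁻¹(0.95) = 1.645, giving δ = 2.926.
δ = d·√n ⇒ n = (δ/d)² = (2.926 / 0.3958)² = 54.66.
Round up to the next whole unit.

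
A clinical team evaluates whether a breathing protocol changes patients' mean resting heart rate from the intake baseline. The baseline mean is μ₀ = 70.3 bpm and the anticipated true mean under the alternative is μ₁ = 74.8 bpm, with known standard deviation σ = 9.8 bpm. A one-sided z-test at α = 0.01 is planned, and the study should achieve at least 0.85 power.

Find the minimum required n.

n = 54

Standardized effect: d = |μ₁ − μ₀| / σ = |74.8 − 70.3| / 9.8 = 0.4592
For power 0.85 need Φ(δ − z_{0.01}) = 0.85, so δ = z_{0.01} + z_{0.15} = 2.326 + 1.036 = 3.363.
δ = d·√n ⇒ n = (δ/d)² = (3.363 / 0.4592)² = 53.63.
Rounding up, n = 54.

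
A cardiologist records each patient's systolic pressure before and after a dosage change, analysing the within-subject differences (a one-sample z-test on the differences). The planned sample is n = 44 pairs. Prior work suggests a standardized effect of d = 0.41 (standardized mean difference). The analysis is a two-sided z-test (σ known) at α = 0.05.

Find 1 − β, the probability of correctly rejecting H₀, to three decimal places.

Power ≈ 0.776

Noncentrality parameter: δ = d·√n = 0.41 × √44 = 2.7196
Critical value for a two-sided test at α = 0.05: z_{α/2} = 1.960.
Power = Φ(δ − 1.960) + Φ(−δ − 1.960) = Φ(0.760) + Φ(-4.680) = 0.7763 + 0.0000 = 0.7763.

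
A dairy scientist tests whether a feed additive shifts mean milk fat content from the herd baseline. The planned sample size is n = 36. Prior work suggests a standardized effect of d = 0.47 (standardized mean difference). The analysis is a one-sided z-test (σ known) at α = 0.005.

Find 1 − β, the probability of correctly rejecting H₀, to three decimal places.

Power ≈ 0.596

Noncentrality parameter: δ = d·√n = 0.47 × √36 = 2.8200
One-sided α = 0.005 → critical value z_{0.005} = 2.576.
Power = P(Z > 2.576 − δ) = Φ(0.244) = 0.5965.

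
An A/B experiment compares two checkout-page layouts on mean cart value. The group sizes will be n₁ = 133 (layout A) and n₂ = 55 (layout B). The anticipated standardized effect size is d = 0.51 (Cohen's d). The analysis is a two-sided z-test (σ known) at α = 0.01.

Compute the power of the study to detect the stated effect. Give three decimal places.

Noncentrality parameter: λ = d / √(1/n₁ + 1/n₂) = 0.51 / √(1/133 + 1/55) = 3.1813
Critical value for a two-sided test at α = 0.01: z_{α/2} = 2.576.
Power = Φ(λ − 2.576) + Φ(−λ − 2.576) = Φ(0.605) + Φ(-5.757) = 0.7276 + 0.0000 = 0.7276.

Power ≈ 0.728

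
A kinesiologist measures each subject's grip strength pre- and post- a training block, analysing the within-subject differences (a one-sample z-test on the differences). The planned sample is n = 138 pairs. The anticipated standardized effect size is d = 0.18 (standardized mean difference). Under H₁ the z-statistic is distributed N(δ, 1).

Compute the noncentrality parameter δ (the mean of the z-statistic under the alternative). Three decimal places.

δ ≈ 2.115

The noncentrality parameter scales effect size by the design's sample-size factor: δ = d·√n = 0.18 × √138 = 2.1145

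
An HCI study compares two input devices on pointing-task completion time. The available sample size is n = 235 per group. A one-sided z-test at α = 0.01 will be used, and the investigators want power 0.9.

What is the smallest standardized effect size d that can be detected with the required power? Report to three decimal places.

d ≈ 0.333

Required noncentrality: δ = z_{0.01} + z_{0.10} = 2.326 + 1.282 = 3.608.
δ = d·√(n/2) ⇒ d = δ/√(n/2) = 3.608/√(235/2) = 0.3328.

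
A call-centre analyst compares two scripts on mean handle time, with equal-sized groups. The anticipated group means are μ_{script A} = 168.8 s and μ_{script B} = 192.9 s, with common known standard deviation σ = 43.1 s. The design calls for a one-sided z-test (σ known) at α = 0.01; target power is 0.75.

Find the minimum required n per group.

Standardized effect: d = |μ_{script A} − μ_{script B}| / σ = |168.8 − 192.9| / 43.1 = 0.5592
Set Φ(δ − 2.326) = 0.75; then δ − 2.326 = Φ⁻¹(0.75) = 0.674, giving δ = 3.001.
δ = d·√(n/2) ⇒ n = 2(δ/d)² = 2 × (3.001 / 0.5592)² = 57.60.
Round up to the next whole unit.

n = 58 per group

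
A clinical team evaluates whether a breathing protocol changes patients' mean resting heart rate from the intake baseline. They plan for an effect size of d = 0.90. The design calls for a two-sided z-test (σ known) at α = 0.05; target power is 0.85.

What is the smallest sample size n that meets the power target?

n = 12

Set Φ(δ − 1.960) = 0.85; then δ − 1.960 = Φ⁻¹(0.85) = 1.036, giving δ = 2.996.
(Ignoring the negligible lower-tail rejection probability gives the usual closed-form inversion.)
δ = d·√n ⇒ n = (δ/d)² = (2.996 / 0.90)² = 11.08.
Round up to the next whole unit.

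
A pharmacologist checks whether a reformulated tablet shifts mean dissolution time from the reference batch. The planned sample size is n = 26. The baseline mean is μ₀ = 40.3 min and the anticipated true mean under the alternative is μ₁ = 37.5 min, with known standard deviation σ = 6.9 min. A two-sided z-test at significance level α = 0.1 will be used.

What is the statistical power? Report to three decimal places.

Standardized effect: d = |μ₁ − μ₀| / σ = |37.5 − 40.3| / 6.9 = 0.4058
Noncentrality parameter: δ = d·√n = 0.4058 × √26 = 2.0692
Two-sided α = 0.1 → critical value z_{0.05} = 1.645.
Power = Φ(δ − 1.645) + Φ(−δ − 1.645) = Φ(0.424) + Φ(-3.714) = 0.6643 + 0.0001 = 0.6644.

Power ≈ 0.664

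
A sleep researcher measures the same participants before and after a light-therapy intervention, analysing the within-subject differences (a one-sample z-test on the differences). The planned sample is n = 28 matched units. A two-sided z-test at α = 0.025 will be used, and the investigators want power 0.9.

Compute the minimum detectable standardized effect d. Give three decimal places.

Required noncentrality: δ = z_{0.0125} + z_{0.10} = 2.241 + 1.282 = 3.523.
(The second rejection-region term Φ(−δ − z_{α/2}) is negligible and dropped.)
δ = d·√n ⇒ d = δ/√n = 3.523/√28 = 0.6658.

d ≈ 0.666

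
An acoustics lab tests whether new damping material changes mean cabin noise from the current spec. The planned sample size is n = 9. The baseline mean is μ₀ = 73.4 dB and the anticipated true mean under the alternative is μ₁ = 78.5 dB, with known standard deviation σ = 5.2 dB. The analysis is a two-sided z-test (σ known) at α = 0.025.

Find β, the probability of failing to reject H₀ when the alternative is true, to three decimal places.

β ≈ 0.242

Standardized effect: d = |μ₁ − μ₀| / σ = |78.5 − 73.4| / 5.2 = 0.9808
Noncentrality parameter: δ = d·√n = 0.9808 × √9 = 2.9423
Critical value for a two-sided test at α = 0.025: z_{α/2} = 2.241.
Power = Φ(δ − 2.241) + Φ(−δ − 2.241) = Φ(0.701) + Φ(-5.184) = 0.7583 + 0.0000 = 0.7583.
Type II error: β = 1 − power = 1 − 0.7583 = 0.2417.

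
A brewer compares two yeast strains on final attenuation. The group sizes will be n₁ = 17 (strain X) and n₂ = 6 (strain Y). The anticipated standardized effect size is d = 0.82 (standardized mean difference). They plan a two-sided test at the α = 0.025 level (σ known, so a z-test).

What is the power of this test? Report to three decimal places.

Noncentrality parameter: δ = d / √(1/n₁ + 1/n₂) = 0.82 / √(1/17 + 1/6) = 1.7268
Two-sided α = 0.025 → critical value z_{0.0125} = 2.241.
Power = Φ(δ − 2.241) + Φ(−δ − 2.241) = Φ(-0.515) + Φ(-3.968) = 0.3034 + 0.0000 = 0.3035.

Power ≈ 0.303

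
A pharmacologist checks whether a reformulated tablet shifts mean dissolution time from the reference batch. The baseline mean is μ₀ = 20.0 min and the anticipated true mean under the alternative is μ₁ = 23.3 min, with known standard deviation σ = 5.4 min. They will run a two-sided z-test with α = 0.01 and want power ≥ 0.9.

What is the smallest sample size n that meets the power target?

n = 40

Standardized effect: d = |μ₁ − μ₀| / σ = |23.3 − 20.0| / 5.4 = 0.6111
For power 0.9 need Φ(δ − z_{0.005}) = 0.9, so δ = z_{0.005} + z_{0.10} = 2.576 + 1.282 = 3.857.
(For δ > 0 the lower-tail rejection region contributes negligibly to power, so the one-term inversion is standard.)
δ = d·√n ⇒ n = (δ/d)² = (3.857 / 0.6111)² = 39.84.
Round up to the next whole unit.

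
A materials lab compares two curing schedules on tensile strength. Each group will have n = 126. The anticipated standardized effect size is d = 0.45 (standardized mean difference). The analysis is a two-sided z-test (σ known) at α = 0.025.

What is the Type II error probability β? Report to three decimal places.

Noncentrality parameter: δ = d·√(n/2) = 0.45 × √(126/2) = 3.5718
Critical value for a two-sided test at α = 0.025: z_{α/2} = 2.241.
Power = Φ(δ − 2.241) + Φ(−δ − 2.241) = Φ(1.330) + Φ(-5.813) = 0.9083 + 0.0000 = 0.9083.
Type II error: β = 1 − power = 1 − 0.9083 = 0.0917.

β ≈ 0.092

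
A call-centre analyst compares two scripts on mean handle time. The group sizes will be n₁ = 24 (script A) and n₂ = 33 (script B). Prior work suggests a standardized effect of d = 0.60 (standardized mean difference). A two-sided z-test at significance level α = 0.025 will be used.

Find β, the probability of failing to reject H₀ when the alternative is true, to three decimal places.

Noncentrality parameter: δ = d / √(1/n₁ + 1/n₂) = 0.60 / √(1/24 + 1/33) = 2.2365
Critical value for a two-sided test at α = 0.025: z_{α/2} = 2.241.
Power = Φ(δ − 2.241) + Φ(−δ − 2.241) = Φ(-0.005) + Φ(-4.478) = 0.4981 + 0.0000 = 0.4981.
Type II error: β = 1 − power = 1 − 0.4981 = 0.5019.

β ≈ 0.502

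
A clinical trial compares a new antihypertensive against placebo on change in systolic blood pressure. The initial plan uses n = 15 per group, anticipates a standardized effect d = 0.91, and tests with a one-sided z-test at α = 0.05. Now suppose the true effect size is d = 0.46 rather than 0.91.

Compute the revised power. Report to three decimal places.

With d = 0.46: δ = d·√(n/2) = 0.46 × √(15/2) = 1.2598. Critical value z_{0.05} = 1.645.
Revised power = P(Z > 1.645 − δ) = Φ(-0.385) = 0.3501.

Power ≈ 0.350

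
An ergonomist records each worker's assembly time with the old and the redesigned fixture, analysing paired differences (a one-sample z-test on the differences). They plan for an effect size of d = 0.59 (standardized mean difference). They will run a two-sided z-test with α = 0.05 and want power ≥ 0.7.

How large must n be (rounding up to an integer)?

n = 18

For power 0.7 need Φ(δ − z_{0.025}) = 0.7, so δ = z_{0.025} + z_{0.30} = 1.960 + 0.524 = 2.484.
(Ignoring the negligible lower-tail rejection probability gives the usual closed-form inversion.)
δ = d·√n ⇒ n = (δ/d)² = (2.484 / 0.59)² = 17.73.
Round up to the next whole unit.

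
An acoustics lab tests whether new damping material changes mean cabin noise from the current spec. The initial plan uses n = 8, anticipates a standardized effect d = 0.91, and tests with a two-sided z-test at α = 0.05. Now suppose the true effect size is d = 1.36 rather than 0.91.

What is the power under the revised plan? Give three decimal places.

Power ≈ 0.970

With d = 1.36: δ = d·√n = 1.36 × √8 = 3.8467. Critical value z_{0.025} = 1.960.
Revised power = Φ(δ − 1.960) + Φ(−δ − 1.960) = Φ(1.887) + Φ(-5.807) = 0.9704 + 0.0000 = 0.9704.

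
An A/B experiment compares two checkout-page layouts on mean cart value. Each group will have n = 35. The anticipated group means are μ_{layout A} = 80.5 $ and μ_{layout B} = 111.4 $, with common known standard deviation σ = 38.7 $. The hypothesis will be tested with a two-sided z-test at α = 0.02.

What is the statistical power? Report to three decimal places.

Power ≈ 0.845

Standardized effect: d = |μ_{layout A} − μ_{layout B}| / σ = |80.5 − 111.4| / 38.7 = 0.7984
Noncentrality parameter: δ = d·√(n/2) = 0.7984 × √(35/2) = 3.3402
Two-sided α = 0.02 → critical value z_{0.01} = 2.326.
Power = Φ(δ − 2.326) + Φ(−δ − 2.326) = Φ(1.014) + Φ(-5.667) = 0.8447 + 0.0000 = 0.8447.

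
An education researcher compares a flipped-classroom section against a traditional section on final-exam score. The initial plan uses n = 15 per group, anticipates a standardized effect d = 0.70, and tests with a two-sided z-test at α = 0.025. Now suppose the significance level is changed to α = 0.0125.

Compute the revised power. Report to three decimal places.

Power ≈ 0.281

δ = d·√(n/2) = 0.70 × √(15/2) = 1.9170 (unchanged). New critical value: z_{0.0063} = 2.498.
Revised power = Φ(δ − 2.498) + Φ(−δ − 2.498) = Φ(-0.581) + Φ(-4.415) = 0.2807 + 0.0000 = 0.2807.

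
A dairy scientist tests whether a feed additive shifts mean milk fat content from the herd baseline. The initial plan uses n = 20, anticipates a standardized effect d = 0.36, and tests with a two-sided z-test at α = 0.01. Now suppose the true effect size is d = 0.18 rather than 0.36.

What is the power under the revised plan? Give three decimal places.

With d = 0.18: δ = d·√n = 0.18 × √20 = 0.8050. Critical value z_{0.005} = 2.576.
Revised power = Φ(δ − 2.576) + Φ(−δ − 2.576) = Φ(-1.771) + Φ(-3.381) = 0.0383 + 0.0004 = 0.0387.

Power ≈ 0.039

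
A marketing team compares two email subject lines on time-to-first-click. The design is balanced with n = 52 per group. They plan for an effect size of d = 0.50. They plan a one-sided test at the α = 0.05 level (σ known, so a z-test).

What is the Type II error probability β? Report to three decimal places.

β ≈ 0.183

Noncentrality parameter: δ = d·√(n/2) = 0.50 × √(52/2) = 2.5495
Critical value for a one-sided test at α = 0.05: z_α = 1.645.
Power = P(Z > 1.645 − δ) = Φ(0.905) = 0.8172.
Type II error: β = 1 − power = 1 − 0.8172 = 0.1828.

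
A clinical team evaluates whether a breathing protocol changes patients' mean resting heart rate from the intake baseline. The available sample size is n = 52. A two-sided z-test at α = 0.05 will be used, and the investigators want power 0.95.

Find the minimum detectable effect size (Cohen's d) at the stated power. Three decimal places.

Required noncentrality: δ = z_{0.025} + z_{0.05} = 1.960 + 1.645 = 3.605.
(Lower-tail contribution to power is negligible for δ > 0.)
δ = d·√n ⇒ d = δ/√n = 3.605/√52 = 0.4999.

d ≈ 0.500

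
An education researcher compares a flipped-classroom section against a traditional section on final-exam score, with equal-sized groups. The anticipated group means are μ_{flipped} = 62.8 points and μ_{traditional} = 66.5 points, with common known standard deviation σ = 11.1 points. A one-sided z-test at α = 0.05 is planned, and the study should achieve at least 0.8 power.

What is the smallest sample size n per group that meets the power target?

Standardized effect: d = |μ_{flipped} − μ_{traditional}| / σ = |62.8 − 66.5| / 11.1 = 0.3333
For power 0.8 need Φ(δ − z_{0.05}) = 0.8, so δ = z_{0.05} + z_{0.20} = 1.645 + 0.842 = 2.486.
δ = d·√(n/2) ⇒ n = 2(δ/d)² = 2 × (2.486 / 0.3333)² = 111.29.
Round up to the next whole unit.

n = 112 per group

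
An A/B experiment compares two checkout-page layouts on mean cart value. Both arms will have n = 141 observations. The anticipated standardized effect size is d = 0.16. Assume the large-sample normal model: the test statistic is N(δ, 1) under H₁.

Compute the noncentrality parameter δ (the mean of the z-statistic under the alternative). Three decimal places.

δ ≈ 1.343

The noncentrality parameter scales effect size by the design's sample-size factor: δ = d·√(n/2) = 0.16 × √(141/2) = 1.3434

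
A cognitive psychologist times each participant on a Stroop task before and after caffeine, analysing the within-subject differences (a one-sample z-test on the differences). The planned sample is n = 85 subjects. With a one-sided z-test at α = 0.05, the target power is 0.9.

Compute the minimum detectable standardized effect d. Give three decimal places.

Required noncentrality: δ = z_{0.05} + z_{0.10} = 1.645 + 1.282 = 2.926.
δ = d·√n ⇒ d = δ/√n = 2.926/√85 = 0.3174.

d ≈ 0.317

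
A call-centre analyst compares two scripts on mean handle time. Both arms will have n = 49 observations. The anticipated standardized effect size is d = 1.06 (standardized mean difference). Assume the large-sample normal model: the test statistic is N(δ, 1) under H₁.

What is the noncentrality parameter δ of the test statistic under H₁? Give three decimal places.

δ = d·√(n/2) = 1.06 × √(49/2) = 5.2467

δ ≈ 5.247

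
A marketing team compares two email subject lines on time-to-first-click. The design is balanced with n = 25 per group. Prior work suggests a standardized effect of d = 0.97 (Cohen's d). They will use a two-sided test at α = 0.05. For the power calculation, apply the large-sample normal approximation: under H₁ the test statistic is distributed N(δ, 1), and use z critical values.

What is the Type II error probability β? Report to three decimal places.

Noncentrality parameter: δ = d·√(n/2) = 0.97 × √(25/2) = 3.4295
Critical value for a two-sided test at α = 0.05: z_{α/2} = 1.960.
Power = Φ(δ − 1.960) + Φ(−δ − 1.960) = Φ(1.470) + Φ(-5.389) = 0.9292 + 0.0000 = 0.9292.
Type II error: β = 1 − power = 1 − 0.9292 = 0.0708.

β ≈ 0.071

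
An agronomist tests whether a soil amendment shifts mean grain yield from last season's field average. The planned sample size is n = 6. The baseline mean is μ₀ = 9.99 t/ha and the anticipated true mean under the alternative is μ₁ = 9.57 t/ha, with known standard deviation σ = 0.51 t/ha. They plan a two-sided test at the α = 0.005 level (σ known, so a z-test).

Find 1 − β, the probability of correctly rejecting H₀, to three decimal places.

Standardized effect: d = |μ₁ − μ₀| / σ = |9.57 − 9.99| / 0.51 = 0.8235
Noncentrality parameter: δ = d·√n = 0.8235 × √6 = 2.0172
Two-sided α = 0.005 → critical value z_{0.0025} = 2.807.
Power = Φ(δ − 2.807) + Φ(−δ − 2.807) = Φ(-0.790) + Φ(-4.824) = 0.2148 + 0.0000 = 0.2148.

Power ≈ 0.215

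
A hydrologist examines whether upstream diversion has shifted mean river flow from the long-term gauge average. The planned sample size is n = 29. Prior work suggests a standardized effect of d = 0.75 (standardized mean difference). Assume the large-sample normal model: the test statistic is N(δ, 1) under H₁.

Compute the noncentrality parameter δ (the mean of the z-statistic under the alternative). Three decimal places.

δ ≈ 4.039

The noncentrality parameter scales effect size by the design's sample-size factor: δ = d·√n = 0.75 × √29 = 4.0389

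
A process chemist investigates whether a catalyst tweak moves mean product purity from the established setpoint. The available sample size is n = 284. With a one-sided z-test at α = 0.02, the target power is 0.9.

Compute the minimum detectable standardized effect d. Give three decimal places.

Need Φ(δ − 2.054) = 0.9, so δ = 2.054 + 1.282 = 3.335.
δ = d·√n ⇒ d = δ/√n = 3.335/√284 = 0.1979.

d ≈ 0.198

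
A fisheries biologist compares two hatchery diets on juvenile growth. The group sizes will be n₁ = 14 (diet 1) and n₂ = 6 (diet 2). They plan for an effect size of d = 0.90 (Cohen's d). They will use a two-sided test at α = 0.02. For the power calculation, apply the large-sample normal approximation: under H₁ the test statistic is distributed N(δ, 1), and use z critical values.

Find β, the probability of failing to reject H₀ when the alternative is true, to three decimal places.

β ≈ 0.685

Noncentrality parameter: λ = d / √(1/n₁ + 1/n₂) = 0.90 / √(1/14 + 1/6) = 1.8445
Two-sided α = 0.02 → critical value z_{0.01} = 2.326.
Power = Φ(λ − 2.326) + Φ(−λ − 2.326) = Φ(-0.482) + Φ(-4.171) = 0.3149 + 0.0000 = 0.3150.
Type II error: β = 1 − power = 1 − 0.3150 = 0.6850.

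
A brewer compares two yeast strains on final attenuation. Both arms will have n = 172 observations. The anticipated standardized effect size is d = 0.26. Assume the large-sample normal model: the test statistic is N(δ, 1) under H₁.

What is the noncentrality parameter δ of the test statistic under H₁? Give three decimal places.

δ = d·√(n/2) = 0.26 × √(172/2) = 2.4111

δ ≈ 2.411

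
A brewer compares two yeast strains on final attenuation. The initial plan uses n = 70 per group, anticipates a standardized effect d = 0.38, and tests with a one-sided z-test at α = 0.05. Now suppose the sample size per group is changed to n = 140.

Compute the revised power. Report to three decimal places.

Power ≈ 0.938

With n = 140 per group: δ = d·√(n/2) = 0.38 × √(140/2) = 3.1793. Critical value z_{0.05} = 1.645.
Revised power = P(Z > 1.645 − δ) = Φ(1.534) = 0.9375.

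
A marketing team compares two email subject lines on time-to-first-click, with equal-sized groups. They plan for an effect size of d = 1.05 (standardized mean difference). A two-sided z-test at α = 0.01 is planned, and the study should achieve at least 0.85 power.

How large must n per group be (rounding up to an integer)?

Set Φ(δ − 2.576) = 0.85; then δ − 2.576 = Φ⁻¹(0.85) = 1.036, giving δ = 3.612.
(Ignoring the negligible lower-tail rejection probability gives the usual closed-form inversion.)
δ = d·√(n/2) ⇒ n = 2(δ/d)² = 2 × (3.612 / 1.05)² = 23.67.
Rounding up, n = 24 per group.

n = 24 per group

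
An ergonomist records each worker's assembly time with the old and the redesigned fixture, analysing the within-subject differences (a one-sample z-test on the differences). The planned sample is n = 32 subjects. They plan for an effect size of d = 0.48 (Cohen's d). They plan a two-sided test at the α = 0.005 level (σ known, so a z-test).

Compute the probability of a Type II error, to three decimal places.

Noncentrality parameter: δ = d·√n = 0.48 × √32 = 2.7153
Two-sided α = 0.005 → critical value z_{0.0025} = 2.807.
Power = Φ(δ − 2.807) + Φ(−δ − 2.807) = Φ(-0.092) + Φ(-5.522) = 0.4635 + 0.0000 = 0.4635.
Type II error: β = 1 − power = 1 − 0.4635 = 0.5365.

β ≈ 0.537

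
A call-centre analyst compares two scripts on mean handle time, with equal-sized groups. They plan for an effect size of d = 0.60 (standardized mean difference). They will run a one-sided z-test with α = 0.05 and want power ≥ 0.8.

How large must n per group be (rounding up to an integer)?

For power 0.8 need Φ(δ − z_{0.05}) = 0.8, so δ = z_{0.05} + z_{0.20} = 1.645 + 0.842 = 2.486.
δ = d·√(n/2) ⇒ n = 2(δ/d)² = 2 × (2.486 / 0.60)² = 34.35.
Round up to the next whole unit.

n = 35 per group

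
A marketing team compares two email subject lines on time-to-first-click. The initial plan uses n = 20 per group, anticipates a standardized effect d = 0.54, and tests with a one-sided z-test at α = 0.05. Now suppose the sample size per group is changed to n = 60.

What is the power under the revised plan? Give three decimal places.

Power ≈ 0.905

With n = 60 per group: δ = d·√(n/2) = 0.54 × √(60/2) = 2.9577. Critical value z_{0.05} = 1.645.
Revised power = Φ(δ − 1.645) = Φ(1.313) = 0.9054.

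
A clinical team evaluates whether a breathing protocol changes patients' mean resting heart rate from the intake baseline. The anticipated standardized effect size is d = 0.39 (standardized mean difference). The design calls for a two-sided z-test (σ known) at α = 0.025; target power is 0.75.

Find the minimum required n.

n = 56

For power 0.75 need Φ(δ − z_{0.0125}) = 0.75, so δ = z_{0.0125} + z_{0.25} = 2.241 + 0.674 = 2.916.
(The Φ(−δ − z_{α/2}) term is vanishingly small for δ > 0 and is dropped in the standard sample-size formula.)
δ = d·√n ⇒ n = (δ/d)² = (2.916 / 0.39)² = 55.90.
Round up to the next whole unit.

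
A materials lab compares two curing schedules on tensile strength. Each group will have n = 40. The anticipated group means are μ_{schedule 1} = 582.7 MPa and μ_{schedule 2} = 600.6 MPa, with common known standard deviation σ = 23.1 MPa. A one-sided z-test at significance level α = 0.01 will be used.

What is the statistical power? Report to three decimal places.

Standardized effect: d = |μ_{schedule 1} − μ_{schedule 2}| / σ = |582.7 − 600.6| / 23.1 = 0.7749
Noncentrality parameter: δ = d·√(n/2) = 0.7749 × √(40/2) = 3.4654
One-sided α = 0.01 → critical value z_{0.01} = 2.326.
Power = P(Z > 2.326 − δ) = Φ(1.139) = 0.8727.

Power ≈ 0.873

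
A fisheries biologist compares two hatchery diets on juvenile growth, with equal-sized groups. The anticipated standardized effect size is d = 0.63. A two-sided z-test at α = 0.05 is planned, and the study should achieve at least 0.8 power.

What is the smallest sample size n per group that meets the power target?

Set Φ(δ − 1.960) = 0.8; then δ − 1.960 = Φ⁻¹(0.8) = 0.842, giving δ = 2.802.
(Ignoring the negligible lower-tail rejection probability gives the usual closed-form inversion.)
δ = d·√(n/2) ⇒ n = 2(δ/d)² = 2 × (2.802 / 0.63)² = 39.55.
Rounding up, n = 40 per group.

n = 40 per group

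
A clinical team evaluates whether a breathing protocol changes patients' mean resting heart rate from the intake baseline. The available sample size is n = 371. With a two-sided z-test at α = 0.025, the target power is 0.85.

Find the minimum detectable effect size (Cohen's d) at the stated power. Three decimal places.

d ≈ 0.170

Required noncentrality: δ = z_{0.0125} + z_{0.15} = 2.241 + 1.036 = 3.278.
(Lower-tail contribution to power is negligible for δ > 0.)
δ = d·√n ⇒ d = δ/√n = 3.278/√371 = 0.1702.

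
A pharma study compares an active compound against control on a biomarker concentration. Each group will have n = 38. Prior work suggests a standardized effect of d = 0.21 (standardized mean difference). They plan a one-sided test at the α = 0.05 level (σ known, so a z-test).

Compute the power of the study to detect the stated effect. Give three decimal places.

Noncentrality parameter: λ = d·√(n/2) = 0.21 × √(38/2) = 0.9154
Critical value for a one-sided test at α = 0.05: z_α = 1.645.
Power = P(Z > 1.645 − λ) = Φ(-0.729) = 0.2329.

Power ≈ 0.233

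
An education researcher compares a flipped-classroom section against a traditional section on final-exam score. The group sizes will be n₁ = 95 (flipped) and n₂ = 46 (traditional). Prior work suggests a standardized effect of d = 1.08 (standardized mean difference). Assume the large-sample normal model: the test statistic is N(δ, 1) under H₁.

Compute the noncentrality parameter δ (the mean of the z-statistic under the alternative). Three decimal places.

δ ≈ 6.012

The noncentrality parameter scales effect size by the design's sample-size factor: δ = d / √(1/n₁ + 1/n₂) = 1.08 / √(1/95 + 1/46) = 6.0125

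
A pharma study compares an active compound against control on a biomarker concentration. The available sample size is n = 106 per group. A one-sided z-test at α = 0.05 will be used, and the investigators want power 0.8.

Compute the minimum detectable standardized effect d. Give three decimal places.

d ≈ 0.342

Need Φ(δ − 1.645) = 0.8, so δ = 1.645 + 0.842 = 2.486.
δ = d·√(n/2) ⇒ d = δ/√(n/2) = 2.486/√(106/2) = 0.3415.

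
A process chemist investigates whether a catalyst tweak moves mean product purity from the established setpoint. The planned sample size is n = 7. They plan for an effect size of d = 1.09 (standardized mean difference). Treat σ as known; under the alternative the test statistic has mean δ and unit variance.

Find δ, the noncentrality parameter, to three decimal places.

δ = d·√n = 1.09 × √7 = 2.8839

δ ≈ 2.884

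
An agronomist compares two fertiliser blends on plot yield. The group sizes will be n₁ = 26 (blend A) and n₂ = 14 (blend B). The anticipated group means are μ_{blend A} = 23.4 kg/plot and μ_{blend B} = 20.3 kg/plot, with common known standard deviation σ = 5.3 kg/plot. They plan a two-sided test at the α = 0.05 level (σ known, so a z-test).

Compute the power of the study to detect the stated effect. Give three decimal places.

Standardized effect: d = |μ_{blend A} − μ_{blend B}| / σ = |23.4 − 20.3| / 5.3 = 0.5849
Noncentrality parameter: δ = d / √(1/n₁ + 1/n₂) = 0.5849 / √(1/26 + 1/14) = 1.7644
Two-sided α = 0.05 → critical value z_{0.025} = 1.960.
Power = Φ(δ − 1.960) + Φ(−δ − 1.960) = Φ(-0.196) + Φ(-3.724) = 0.4225 + 0.0001 = 0.4226.

Power ≈ 0.423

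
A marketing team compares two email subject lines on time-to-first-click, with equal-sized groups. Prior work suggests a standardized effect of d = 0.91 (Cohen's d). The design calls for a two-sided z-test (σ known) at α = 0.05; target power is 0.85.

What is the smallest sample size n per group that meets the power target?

For power 0.85 need Φ(δ − z_{0.025}) = 0.85, so δ = z_{0.025} + z_{0.15} = 1.960 + 1.036 = 2.996.
(For δ > 0 the lower-tail rejection region contributes negligibly to power, so the one-term inversion is standard.)
δ = d·√(n/2) ⇒ n = 2(δ/d)² = 2 × (2.996 / 0.91)² = 21.68.
Rounding up, n = 22 per group.

n = 22 per group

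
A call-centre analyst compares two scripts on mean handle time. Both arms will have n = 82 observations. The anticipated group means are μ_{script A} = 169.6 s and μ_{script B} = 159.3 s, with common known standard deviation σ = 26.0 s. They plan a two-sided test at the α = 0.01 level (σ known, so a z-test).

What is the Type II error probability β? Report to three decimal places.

Standardized effect: d = |μ_{script A} − μ_{script B}| / σ = |169.6 − 159.3| / 26.0 = 0.3962
Noncentrality parameter: δ = d·√(n/2) = 0.3962 × √(82/2) = 2.5366
Critical value for a two-sided test at α = 0.01: z_{α/2} = 2.576.
Power = Φ(δ − 2.576) + Φ(−δ − 2.576) = Φ(-0.039) + Φ(-5.112) = 0.4844 + 0.0000 = 0.4844.
Type II error: β = 1 − power = 1 − 0.4844 = 0.5156.

β ≈ 0.516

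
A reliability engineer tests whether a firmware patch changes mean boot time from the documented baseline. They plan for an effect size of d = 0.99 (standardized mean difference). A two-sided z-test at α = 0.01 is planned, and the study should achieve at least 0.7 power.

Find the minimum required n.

For power 0.7 need Φ(δ − z_{0.005}) = 0.7, so δ = z_{0.005} + z_{0.30} = 2.576 + 0.524 = 3.100.
(Ignoring the negligible lower-tail rejection probability gives the usual closed-form inversion.)
δ = d·√n ⇒ n = (δ/d)² = (3.100 / 0.99)² = 9.81.
Rounding up, n = 10.

n = 10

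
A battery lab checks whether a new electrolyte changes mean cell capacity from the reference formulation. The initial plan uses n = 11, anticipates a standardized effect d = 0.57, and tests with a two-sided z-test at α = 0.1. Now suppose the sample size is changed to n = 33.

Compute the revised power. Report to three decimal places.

With n = 33: δ = d·√n = 0.57 × √33 = 3.2744. Critical value z_{0.05} = 1.645.
Revised power = Φ(δ − 1.645) + Φ(−δ − 1.645) = Φ(1.630) + Φ(-4.919) = 0.9484 + 0.0000 = 0.9484.

Power ≈ 0.948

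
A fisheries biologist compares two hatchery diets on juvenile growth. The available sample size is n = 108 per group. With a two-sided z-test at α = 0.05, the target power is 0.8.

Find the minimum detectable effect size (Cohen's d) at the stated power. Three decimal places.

d ≈ 0.381

Need Φ(δ − 1.960) = 0.8, so δ = 1.960 + 0.842 = 2.802.
(The second rejection-region term Φ(−δ − z_{α/2}) is negligible and dropped.)
δ = d·√(n/2) ⇒ d = δ/√(n/2) = 2.802/√(108/2) = 0.3812.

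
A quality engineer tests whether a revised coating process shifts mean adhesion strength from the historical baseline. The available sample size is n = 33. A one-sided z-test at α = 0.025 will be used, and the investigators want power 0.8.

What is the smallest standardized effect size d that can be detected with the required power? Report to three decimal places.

d ≈ 0.488

Need Φ(δ − 1.960) = 0.8, so δ = 1.960 + 0.842 = 2.802.
δ = d·√n ⇒ d = δ/√n = 2.802/√33 = 0.4877.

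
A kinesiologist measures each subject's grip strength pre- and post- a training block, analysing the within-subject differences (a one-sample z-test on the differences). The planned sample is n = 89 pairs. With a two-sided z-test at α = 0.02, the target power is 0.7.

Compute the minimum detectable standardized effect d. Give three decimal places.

Required noncentrality: δ = z_{0.01} + z_{0.30} = 2.326 + 0.524 = 2.851.
(Lower-tail contribution to power is negligible for δ > 0.)
δ = d·√n ⇒ d = δ/√n = 2.851/√89 = 0.3022.

d ≈ 0.302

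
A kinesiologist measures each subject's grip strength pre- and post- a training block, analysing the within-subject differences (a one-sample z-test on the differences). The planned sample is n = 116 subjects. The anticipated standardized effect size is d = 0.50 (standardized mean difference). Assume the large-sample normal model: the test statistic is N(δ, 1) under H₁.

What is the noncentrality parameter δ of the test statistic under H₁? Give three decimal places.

δ ≈ 5.385

The noncentrality parameter scales effect size by the design's sample-size factor: δ = d·√n = 0.50 × √116 = 5.3852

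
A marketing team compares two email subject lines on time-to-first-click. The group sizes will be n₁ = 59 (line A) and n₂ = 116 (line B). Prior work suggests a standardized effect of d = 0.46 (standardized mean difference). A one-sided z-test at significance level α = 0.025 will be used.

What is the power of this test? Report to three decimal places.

Noncentrality parameter: δ = d / √(1/n₁ + 1/n₂) = 0.46 / √(1/59 + 1/116) = 2.8767
One-sided α = 0.025 → critical value z_{0.025} = 1.960.
Power = P(Z > 1.960 − δ) = Φ(0.917) = 0.8204.

Power ≈ 0.820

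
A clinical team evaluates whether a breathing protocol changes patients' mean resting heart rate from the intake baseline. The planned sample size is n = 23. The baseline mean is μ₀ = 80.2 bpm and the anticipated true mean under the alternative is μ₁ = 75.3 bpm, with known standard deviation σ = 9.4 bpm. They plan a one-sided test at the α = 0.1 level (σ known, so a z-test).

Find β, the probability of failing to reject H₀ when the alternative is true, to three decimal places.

Standardized effect: d = |μ₁ − μ₀| / σ = |75.3 − 80.2| / 9.4 = 0.5213
Noncentrality parameter: δ = d·√n = 0.5213 × √23 = 2.5000
Critical value for a one-sided test at α = 0.1: z_α = 1.282.
Power = Φ(δ − 1.282) = Φ(1.218) = 0.8885.
Type II error: β = 1 − power = 1 − 0.8885 = 0.1115.

β ≈ 0.112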